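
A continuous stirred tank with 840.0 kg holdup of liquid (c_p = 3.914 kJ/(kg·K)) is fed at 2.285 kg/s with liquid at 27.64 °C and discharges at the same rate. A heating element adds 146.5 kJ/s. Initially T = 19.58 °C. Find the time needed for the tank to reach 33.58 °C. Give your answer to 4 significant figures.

312.7 s

M c_p dT/dt = ṁ c_p (T_in − T) + Q̇.
τ = M/ṁ = 367.615 s; T_ss = T_in + Q̇/(ṁ c_p) = 44.0206 °C.
T(t) = T_ss + (T₀ − T_ss) e^(−t/τ). Set T = 33.58:
e^(−t/τ) = (33.58 − 44.0206)/(19.58 − 44.0206) = 0.427183
t = −367.615 · ln(0.427183) = 312.672 s.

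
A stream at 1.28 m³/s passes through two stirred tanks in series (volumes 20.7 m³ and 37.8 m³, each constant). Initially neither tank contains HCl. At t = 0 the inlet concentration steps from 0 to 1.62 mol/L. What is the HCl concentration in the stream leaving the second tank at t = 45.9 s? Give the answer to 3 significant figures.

0.978 mol/L

Species balance on tank i: dCᵢ/dt = (Cᵢ₋₁ − Cᵢ)/τᵢ with τᵢ = Vᵢ/Q.
τ₁ = 20.7/1.28 = 16.172 s; τ₂ = 37.8/1.28 = 29.531 s.
Solving the cascade with C₁(0)=C₂(0)=0 gives C₂(t) = C_in[1 − (τ₁ e^(−t/τ₁) − τ₂ e^(−t/τ₂))/(τ₁ − τ₂)].
At t = 45.9: e^(−t/τ₁) = 0.058527, e^(−t/τ₂) = 0.21134.
C₂ = 1.62·[1 − (16.172·0.058527 − 29.531·0.21134)/(-13.359)] = 1.62·0.60368 = 0.97795 mol/L.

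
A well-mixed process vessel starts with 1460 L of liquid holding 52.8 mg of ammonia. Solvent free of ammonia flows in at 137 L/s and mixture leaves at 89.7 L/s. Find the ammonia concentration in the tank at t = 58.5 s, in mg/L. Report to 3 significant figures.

Let m(t) be the amount of ammonia. Volume: V(t) = V₀ + (Q_in − Q_out) t = 1460 + 47.300 t; V(58.5) = 4227.0 L.
Species balance (pure solvent in): dm/dt = −Q_out · m/V(t).
Separate: dm/m = −Q_out dt/V(t) ⇒ ln(m/m₀) = −(Q_out/(Q_in−Q_out)) ln(V/V₀).
m = m₀ (V₀/V)^(Q_out/(Q_in−Q_out)) = 52.8 × (1460/4227.0)^(1.8964) = 7.0322 mg.
C = m/V = 7.0322/4227.0 = 0.0016636 mg/L.

0.00166 mg/L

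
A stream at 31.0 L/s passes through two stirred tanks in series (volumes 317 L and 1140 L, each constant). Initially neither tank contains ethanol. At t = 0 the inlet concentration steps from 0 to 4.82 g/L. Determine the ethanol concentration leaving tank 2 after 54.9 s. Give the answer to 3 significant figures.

Species balance on tank i: dCᵢ/dt = (Cᵢ₋₁ − Cᵢ)/τᵢ with τᵢ = Vᵢ/Q.
τ₁ = 317/31.0 = 10.226 s; τ₂ = 1140/31.0 = 36.774 s.
Tank 1: C₁ = C_in(1 − e^(−t/τ₁)). Tank 2 (τ₁ ≠ τ₂): C₂ = C_in[1 − (τ₁ e^(−t/τ₁) − τ₂ e^(−t/τ₂))/(τ₁ − τ₂)].
At t = 54.9: e^(−t/τ₁) = 0.0046599, e^(−t/τ₂) = 0.22472.
C₂ = 4.82·[1 − (10.226·0.0046599 − 36.774·0.22472)/(-26.548)] = 4.82·0.69052 = 3.3283 g/L.

3.33 g/L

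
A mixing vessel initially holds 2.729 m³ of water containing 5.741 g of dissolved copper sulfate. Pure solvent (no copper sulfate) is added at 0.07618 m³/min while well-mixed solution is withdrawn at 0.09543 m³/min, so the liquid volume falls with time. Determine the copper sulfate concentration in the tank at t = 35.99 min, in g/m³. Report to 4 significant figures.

Let m(t) be the amount of copper sulfate. Volume: V(t) = V₀ + (Q_in − Q_out) t = 2.729 − 0.0192500 t; V(35.99) = 2.03619 m³.
No copper sulfate enters, so dm/dt = −Q_out · (m/V).
Separate: dm/m = −Q_out dt/V(t) ⇒ ln(m/m₀) = −(Q_out/(Q_in−Q_out)) ln(V/V₀).
m = m₀ (V₀/V)^(Q_out/(Q_in−Q_out)) = 5.741 × (2.729/2.03619)^(-4.95740) = 1.34426 g.
C = m/V = 1.34426/2.03619 = 0.660181 g/m³.

0.6602 g/m³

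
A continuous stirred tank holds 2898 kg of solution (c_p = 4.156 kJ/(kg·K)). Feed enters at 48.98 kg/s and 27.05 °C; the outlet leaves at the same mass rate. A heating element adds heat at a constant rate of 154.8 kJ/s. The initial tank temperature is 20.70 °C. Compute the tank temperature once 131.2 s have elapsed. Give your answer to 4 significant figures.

First-law balance (no shaft work): M c_p dT/dt = ṁ c_p (T_in − T) + 154.8.
Rearrange: dT/dt = (T_ss − T)/τ with τ = M/ṁ = 59.1670 s and T_ss = T_in + Q̇/(ṁ c_p) = 27.8105 °C.
Integrating: T(t) = T_ss + (T₀ − T_ss) e^(−t/τ).
T(131.2) = 27.8105 + (-7.11046)·e^(−131.2/59.1670) = 27.8105 + (-7.11046)·0.108886 = 27.0362 °C.

27.04 °C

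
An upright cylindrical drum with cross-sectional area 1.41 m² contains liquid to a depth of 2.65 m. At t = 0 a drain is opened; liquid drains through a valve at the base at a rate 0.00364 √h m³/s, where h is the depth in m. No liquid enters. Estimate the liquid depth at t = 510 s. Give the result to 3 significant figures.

0.940 m

A dh/dt = −Q_out = −0.00364 √h.
This is separable: 2 d(√h)/dt = −0.00364/A, so √h = √h₀ − (0.00364/(2A)) t.
√h = √2.65 − 0.00364·510/(2·1.41) = 1.6279 − 0.65830 = 0.96958.
h = 0.96958² = 0.94009 m.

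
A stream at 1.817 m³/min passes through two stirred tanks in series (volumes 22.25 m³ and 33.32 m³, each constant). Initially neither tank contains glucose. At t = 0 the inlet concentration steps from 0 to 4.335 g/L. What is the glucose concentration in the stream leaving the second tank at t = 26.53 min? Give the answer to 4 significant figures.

2.263 g/L

Species balance on tank i: dCᵢ/dt = (Cᵢ₋₁ − Cᵢ)/τᵢ with τᵢ = Vᵢ/Q.
τ₁ = 22.25/1.817 = 12.2455 min; τ₂ = 33.32/1.817 = 18.3379 min.
Tank 1: C₁ = C_in(1 − e^(−t/τ₁)). Tank 2 (τ₁ ≠ τ₂): C₂ = C_in[1 − (τ₁ e^(−t/τ₁) − τ₂ e^(−t/τ₂))/(τ₁ − τ₂)].
At t = 26.53: e^(−t/τ₁) = 0.114576, e^(−t/τ₂) = 0.235339.
C₂ = 4.335·[1 − (12.2455·0.114576 − 18.3379·0.235339)/(-6.09246)] = 4.335·0.521935 = 2.26259 g/L.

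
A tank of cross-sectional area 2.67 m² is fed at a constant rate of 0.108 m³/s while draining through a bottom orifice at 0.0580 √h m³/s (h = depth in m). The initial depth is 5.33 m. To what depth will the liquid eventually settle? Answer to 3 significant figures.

Level balance: A dh/dt = 0.108 − 0.0580 √h. Setting dh/dt = 0:
Q_in = 0.0580 √h_ss ⇒ √h_ss = 0.108/0.0580 = 1.8621.
h_ss = 1.8621² = 3.4673 m. (Since h₀ = 5.33 m > h_ss, the level will fall toward this value.)

3.47 m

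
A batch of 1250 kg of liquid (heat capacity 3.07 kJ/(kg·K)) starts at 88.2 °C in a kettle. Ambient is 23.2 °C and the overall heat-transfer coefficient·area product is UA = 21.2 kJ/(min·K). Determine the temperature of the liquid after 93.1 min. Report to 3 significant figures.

62.1 °C

M c_p dT/dt = −UA(T − T_amb).
dT/dt = (T_ss − T)/τ with T_ss = T_amb = 23.200 °C, τ = M c_p/UA = 1250·3.07/21.2 = 181.01 min.
Solution: T(t) = T_ss + (T₀ − T_ss) e^(−t/τ).
T(93.1) = 23.200 + (65.000)·0.59790 = 62.064 °C.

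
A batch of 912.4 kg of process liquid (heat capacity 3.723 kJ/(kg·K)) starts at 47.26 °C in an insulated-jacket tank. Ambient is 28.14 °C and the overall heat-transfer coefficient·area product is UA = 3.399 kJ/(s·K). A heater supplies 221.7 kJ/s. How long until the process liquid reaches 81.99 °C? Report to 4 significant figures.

First-law balance (no shaft work): M c_p dT/dt = −UA(T − T_amb) + Q̇.
τ = M c_p/UA = 999.372 s; T_ss = T_amb + Q̇/UA = 28.14 + 221.7/3.399 = 93.3651 °C.
T(t) = T_ss + (T₀ − T_ss)e^(−t/τ); set T = 81.99:
t = −τ ln[(T − T_ss)/(T₀ − T_ss)] = −999.372 · ln(0.246721) = 1398.62 s.

1399 s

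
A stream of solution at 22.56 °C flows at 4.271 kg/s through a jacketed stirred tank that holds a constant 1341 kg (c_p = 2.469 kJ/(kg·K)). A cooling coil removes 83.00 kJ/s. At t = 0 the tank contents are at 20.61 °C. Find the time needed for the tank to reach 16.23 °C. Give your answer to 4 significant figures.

422.6 s

Energy balance: M c_p dT/dt = ṁ c_p (T_in − T) − 83.00.
τ = M/ṁ = 313.978 s; T_ss = T_in − Q̇/(ṁ c_p) = 14.6890 °C.
T(t) = T_ss + (T₀ − T_ss) e^(−t/τ). Set T = 16.23:
e^(−t/τ) = (16.23 − 14.6890)/(20.61 − 14.6890) = 0.260254
t = −313.978 · ln(0.260254) = 422.644 s.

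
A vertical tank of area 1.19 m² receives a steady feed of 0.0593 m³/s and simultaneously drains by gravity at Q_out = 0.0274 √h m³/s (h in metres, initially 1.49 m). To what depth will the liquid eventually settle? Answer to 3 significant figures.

Volume balance on the tank: A dh/dt = Q_in − 0.0274 √h. At steady state dh/dt = 0:
Q_in = 0.0274 √h_ss ⇒ √h_ss = 0.0593/0.0274 = 2.1642.
h_ss = 2.1642² = 4.6839 m. (Since h₀ = 1.49 m < h_ss, the level will rise toward this value.)

4.68 m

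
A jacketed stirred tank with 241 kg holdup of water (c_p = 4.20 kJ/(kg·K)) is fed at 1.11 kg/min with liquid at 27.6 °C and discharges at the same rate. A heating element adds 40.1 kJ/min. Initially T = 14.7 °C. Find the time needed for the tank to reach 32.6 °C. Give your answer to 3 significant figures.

388 min

First-law balance (no shaft work): M c_p dT/dt = ṁ c_p (T_in − T) + 40.1.
τ = M/ṁ = 217.12 min; T_ss = T_in + Q̇/(ṁ c_p) = 36.201 °C.
T(t) = T_ss + (T₀ − T_ss) e^(−t/τ). Set T = 32.6:
e^(−t/τ) = (32.6 − 36.201)/(14.7 − 36.201) = 0.16750
t = −217.12 · ln(0.16750) = 387.94 min.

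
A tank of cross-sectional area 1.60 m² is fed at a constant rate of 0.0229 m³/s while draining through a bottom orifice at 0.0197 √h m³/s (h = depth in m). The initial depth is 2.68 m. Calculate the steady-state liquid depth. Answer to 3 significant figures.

1.35 m

Mass balance (ρ constant): A dh/dt = Q_in − 0.0197 √h. At steady state dh/dt = 0:
Q_in = 0.0197 √h_ss ⇒ √h_ss = 0.0229/0.0197 = 1.1624.
h_ss = 1.1624² = 1.3513 m. (Since h₀ = 2.68 m > h_ss, the level will fall toward this value.)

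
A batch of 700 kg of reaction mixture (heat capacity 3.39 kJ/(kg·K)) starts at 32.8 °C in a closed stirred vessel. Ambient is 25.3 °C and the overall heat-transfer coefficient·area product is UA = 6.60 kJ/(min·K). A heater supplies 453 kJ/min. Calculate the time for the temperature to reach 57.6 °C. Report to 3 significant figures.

Lumped-capacitance energy balance: M c_p dT/dt = UA(T_amb − T) + Q̇.
τ = M c_p/UA = 359.55 min; T_ss = T_amb + Q̇/UA = 25.3 + 453/6.60 = 93.936 °C.
T(t) = T_ss + (T₀ − T_ss)e^(−t/τ); set T = 57.6:
t = −τ ln[(T − T_ss)/(T₀ − T_ss)] = −359.55 · ln(0.59435) = 187.07 min.

187 min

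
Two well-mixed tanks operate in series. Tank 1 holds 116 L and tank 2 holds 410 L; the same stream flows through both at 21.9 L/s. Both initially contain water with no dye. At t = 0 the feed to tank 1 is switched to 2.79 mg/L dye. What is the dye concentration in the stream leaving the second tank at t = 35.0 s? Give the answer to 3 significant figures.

Species balance on tank i: dCᵢ/dt = (Cᵢ₋₁ − Cᵢ)/τᵢ with τᵢ = Vᵢ/Q.
τ₁ = 116/21.9 = 5.2968 s; τ₂ = 410/21.9 = 18.721 s.
Solving the cascade with C₁(0)=C₂(0)=0 gives C₂(t) = C_in[1 − (τ₁ e^(−t/τ₁) − τ₂ e^(−t/τ₂))/(τ₁ − τ₂)].
At t = 35.0: e^(−t/τ₁) = 0.0013499, e^(−t/τ₂) = 0.15420.
C₂ = 2.79·[1 − (5.2968·0.0013499 − 18.721·0.15420)/(-13.425)] = 2.79·0.78549 = 2.1915 mg/L.

2.19 mg/L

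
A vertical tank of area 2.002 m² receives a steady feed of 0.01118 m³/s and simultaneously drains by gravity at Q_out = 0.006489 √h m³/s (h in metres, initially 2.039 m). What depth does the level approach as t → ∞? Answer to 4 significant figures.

Volume balance on the tank: A dh/dt = Q_in − 0.006489 √h. At steady state dh/dt = 0:
Q_in = 0.006489 √h_ss ⇒ √h_ss = 0.01118/0.006489 = 1.72292.
h_ss = 1.72292² = 2.96844 m. (Since h₀ = 2.039 m < h_ss, the level will rise toward this value.)

2.968 m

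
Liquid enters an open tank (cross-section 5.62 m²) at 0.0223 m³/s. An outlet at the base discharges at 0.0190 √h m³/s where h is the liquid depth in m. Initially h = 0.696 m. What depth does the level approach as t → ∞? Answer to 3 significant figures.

1.38 m

A dh/dt = Q_in − 0.0190 √h. Steady state requires inflow = outflow:
Q_in = 0.0190 √h_ss ⇒ √h_ss = 0.0223/0.0190 = 1.1737.
h_ss = 1.1737² = 1.3775 m. (Since h₀ = 0.696 m < h_ss, the level will rise toward this value.)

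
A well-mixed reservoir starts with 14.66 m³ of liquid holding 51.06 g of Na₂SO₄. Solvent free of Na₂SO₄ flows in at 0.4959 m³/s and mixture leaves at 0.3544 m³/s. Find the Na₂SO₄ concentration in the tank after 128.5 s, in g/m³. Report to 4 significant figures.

Total volume: dV/dt = Q_in − Q_out = 0.141500 m³/s, so V(t) = 14.66 + 0.141500 t and V(128.5) = 32.8428 m³.
Species balance (pure solvent in): dm/dt = −Q_out · m/V(t).
dm/m = −Q_out dt/(V₀ + 0.141500 t); integrating gives ln(m/m₀) = −(Q_out/(Q_in−Q_out)) ln(V/V₀).
m = m₀ (V₀/V)^(Q_out/(Q_in−Q_out)) = 51.06 × (14.66/32.8428)^(2.50459) = 6.77186 g.
C = m/V = 6.77186/32.8428 = 0.206190 g/m³.

0.2062 g/m³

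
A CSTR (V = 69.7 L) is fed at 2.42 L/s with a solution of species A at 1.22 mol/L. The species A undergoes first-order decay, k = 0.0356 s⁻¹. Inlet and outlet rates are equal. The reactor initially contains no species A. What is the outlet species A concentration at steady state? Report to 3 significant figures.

0.602 mol/L

Species balance: V dC/dt = Q C_in − Q C − k V C.
At steady state: 0 = Q C_in − (Q + kV) C_ss, so C_ss = Q C_in/(Q + kV).
C_ss = 2.42·1.22/(2.42 + 0.0356·69.7) = 2.9524/4.9013 = 0.60237 mol/L.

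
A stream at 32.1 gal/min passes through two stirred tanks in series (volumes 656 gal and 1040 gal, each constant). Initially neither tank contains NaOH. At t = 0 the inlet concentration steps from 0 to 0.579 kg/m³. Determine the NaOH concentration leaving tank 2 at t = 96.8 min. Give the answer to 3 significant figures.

0.509 kg/m³

Time constants: τᵢ = Vᵢ/Q for each well-mixed tank.
τ₁ = 656/32.1 = 20.436 min; τ₂ = 1040/32.1 = 32.399 min.
Solving the cascade with C₁(0)=C₂(0)=0 gives C₂(t) = C_in[1 − (τ₁ e^(−t/τ₁) − τ₂ e^(−t/τ₂))/(τ₁ − τ₂)].
At t = 96.8: e^(−t/τ₁) = 0.0087675, e^(−t/τ₂) = 0.050400.
C₂ = 0.579·[1 − (20.436·0.0087675 − 32.399·0.050400)/(-11.963)] = 0.579·0.87848 = 0.50864 kg/m³.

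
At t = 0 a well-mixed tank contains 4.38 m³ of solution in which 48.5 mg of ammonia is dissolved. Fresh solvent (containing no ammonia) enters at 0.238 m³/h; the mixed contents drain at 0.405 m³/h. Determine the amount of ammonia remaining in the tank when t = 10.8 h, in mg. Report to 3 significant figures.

13.4 mg

Total volume: dV/dt = Q_in − Q_out = -0.16700 m³/h, so V(t) = 4.38 − 0.16700 t and V(10.8) = 2.5764 m³.
Solute balance: dm/dt = 0 − Q_out C = −Q_out m/V(t).
Separate: dm/m = −Q_out dt/V(t) ⇒ ln(m/m₀) = −(Q_out/(Q_in−Q_out)) ln(V/V₀).
m = m₀ (V₀/V)^(Q_out/(Q_in−Q_out)) = 48.5 × (4.38/2.5764)^(-2.4251) = 13.392 mg.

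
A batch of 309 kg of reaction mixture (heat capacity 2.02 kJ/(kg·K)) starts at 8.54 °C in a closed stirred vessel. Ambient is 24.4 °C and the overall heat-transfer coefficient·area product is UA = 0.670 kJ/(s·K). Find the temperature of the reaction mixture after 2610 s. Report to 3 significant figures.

23.4 °C

Heat balance on the well-mixed liquid: M c_p dT/dt = −UA(T − T_amb).
dT/dt = (T_ss − T)/τ with T_ss = T_amb = 24.400 °C, τ = M c_p/UA = 309·2.02/0.670 = 931.61 s.
This is linear first-order; T(t) = T_ss + (T₀ − T_ss) e^(−t/τ).
T(2610) = 24.400 + (-15.860)·0.060713 = 23.437 °C.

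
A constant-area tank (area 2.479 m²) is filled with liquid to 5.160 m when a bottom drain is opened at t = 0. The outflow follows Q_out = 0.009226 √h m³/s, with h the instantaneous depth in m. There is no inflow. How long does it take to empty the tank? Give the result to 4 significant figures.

Volume balance on the tank: A dh/dt = −0.009226 √h.
Separate and integrate: 2(√h − √h₀) = −(0.009226/A) t.
Set h = 0: 2√h₀ = (0.009226/A) t_empty ⇒ t_empty = 2A√h₀/0.009226.
t_empty = 2·2.479·√5.160/0.009226 = 4.95800·2.27156/0.009226 = 1220.73 s.

1221 s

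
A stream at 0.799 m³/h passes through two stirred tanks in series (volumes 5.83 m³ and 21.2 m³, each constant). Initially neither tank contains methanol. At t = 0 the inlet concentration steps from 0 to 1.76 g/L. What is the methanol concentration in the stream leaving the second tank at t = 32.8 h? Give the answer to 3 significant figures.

1.06 g/L

Each tank obeys Vᵢ dCᵢ/dt = Q(Cᵢ₋₁ − Cᵢ), so τᵢ = Vᵢ/Q.
τ₁ = 5.83/0.799 = 7.2966 h; τ₂ = 21.2/0.799 = 26.533 h.
Solving the cascade with C₁(0)=C₂(0)=0 gives C₂(t) = C_in[1 − (τ₁ e^(−t/τ₁) − τ₂ e^(−t/τ₂))/(τ₁ − τ₂)].
At t = 32.8: e^(−t/τ₁) = 0.011162, e^(−t/τ₂) = 0.29049.
C₂ = 1.76·[1 − (7.2966·0.011162 − 26.533·0.29049)/(-19.237)] = 1.76·0.60356 = 1.0623 g/L.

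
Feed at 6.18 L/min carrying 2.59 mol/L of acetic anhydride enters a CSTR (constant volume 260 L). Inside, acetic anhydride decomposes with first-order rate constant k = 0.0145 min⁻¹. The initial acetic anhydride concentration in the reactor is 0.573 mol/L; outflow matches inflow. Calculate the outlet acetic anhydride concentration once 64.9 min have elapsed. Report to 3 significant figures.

1.52 mol/L

Species balance: V dC/dt = Q C_in − Q C − k V C.
This is linear with rate a = Q/V + k = 0.038269 min⁻¹.
C_ss = Q C_in/(Q + kV) = 1.6087 mol/L; C(t) = C_ss + (C₀ − C_ss) e^(−a t).
C(64.9) = 1.6087 + (-1.0357)·e^(−0.038269·64.9) = 1.6087 + (-1.0357)·0.083436 = 1.5223 mol/L.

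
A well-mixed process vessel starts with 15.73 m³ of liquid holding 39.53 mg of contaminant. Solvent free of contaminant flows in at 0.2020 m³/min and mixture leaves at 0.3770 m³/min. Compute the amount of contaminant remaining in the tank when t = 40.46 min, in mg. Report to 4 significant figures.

Let m(t) be the amount of contaminant. Volume: V(t) = V₀ + (Q_in − Q_out) t = 15.73 − 0.175000 t; V(40.46) = 8.64950 m³.
No contaminant enters, so dm/dt = −Q_out · (m/V).
dm/m = −Q_out dt/(V₀ − 0.175000 t); integrating gives ln(m/m₀) = −(Q_out/(Q_in−Q_out)) ln(V/V₀).
m = m₀ (V₀/V)^(Q_out/(Q_in−Q_out)) = 39.53 × (15.73/8.64950)^(-2.15429) = 10.8988 mg.

10.90 mg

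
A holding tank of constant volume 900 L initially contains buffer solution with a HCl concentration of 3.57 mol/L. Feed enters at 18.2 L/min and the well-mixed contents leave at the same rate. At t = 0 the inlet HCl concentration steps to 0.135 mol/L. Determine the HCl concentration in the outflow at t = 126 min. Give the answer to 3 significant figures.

0.404 mol/L

Transient balance on the dissolved component: V dC/dt = Q(C_in − C).
Time constant τ = V/Q = 900/18.2 = 49.451 min.
Solution: C(t) = C_in + (C₀ − C_in) e^(−t/τ).
C(126) = 0.135 + (3.57 − 0.135)·e^(−126/49.451) = 0.135 + (3.4350)·0.078238 = 0.40375 mol/L.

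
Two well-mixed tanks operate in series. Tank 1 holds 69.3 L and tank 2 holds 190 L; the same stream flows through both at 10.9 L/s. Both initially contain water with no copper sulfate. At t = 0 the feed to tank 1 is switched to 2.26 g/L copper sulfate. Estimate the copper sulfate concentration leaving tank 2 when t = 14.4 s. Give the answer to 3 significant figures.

Species balance on tank i: dCᵢ/dt = (Cᵢ₋₁ − Cᵢ)/τᵢ with τᵢ = Vᵢ/Q.
τ₁ = 69.3/10.9 = 6.3578 s; τ₂ = 190/10.9 = 17.431 s.
Solving the cascade with C₁(0)=C₂(0)=0 gives C₂(t) = C_in[1 − (τ₁ e^(−t/τ₁) − τ₂ e^(−t/τ₂))/(τ₁ − τ₂)].
At t = 14.4: e^(−t/τ₁) = 0.10384, e^(−t/τ₂) = 0.43775.
C₂ = 2.26·[1 − (6.3578·0.10384 − 17.431·0.43775)/(-11.073)] = 2.26·0.37053 = 0.83740 g/L.

0.837 g/L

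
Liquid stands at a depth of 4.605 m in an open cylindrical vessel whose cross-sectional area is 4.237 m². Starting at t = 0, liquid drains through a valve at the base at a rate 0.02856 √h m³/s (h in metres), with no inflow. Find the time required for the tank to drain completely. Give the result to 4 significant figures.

636.7 s

A dh/dt = −Q_out = −0.02856 √h.
This is separable: 2 d(√h)/dt = −0.02856/A, so √h = √h₀ − (0.02856/(2A)) t.
Set h = 0: 2√h₀ = (0.02856/A) t_empty ⇒ t_empty = 2A√h₀/0.02856.
t_empty = 2·4.237·√4.605/0.02856 = 8.47400·2.14593/0.02856 = 636.715 s.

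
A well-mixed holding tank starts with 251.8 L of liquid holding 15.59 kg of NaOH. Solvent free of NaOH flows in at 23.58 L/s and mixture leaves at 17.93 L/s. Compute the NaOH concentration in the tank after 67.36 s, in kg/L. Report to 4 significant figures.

0.001327 kg/L

Total volume: dV/dt = Q_in − Q_out = 5.65000 L/s, so V(t) = 251.8 + 5.65000 t and V(67.36) = 632.384 L.
Species balance (pure solvent in): dm/dt = −Q_out · m/V(t).
dm/m = −Q_out dt/(V₀ + 5.65000 t); integrating gives ln(m/m₀) = −(Q_out/(Q_in−Q_out)) ln(V/V₀).
m = m₀ (V₀/V)^(Q_out/(Q_in−Q_out)) = 15.59 × (251.8/632.384)^(3.17345) = 0.838886 kg.
C = m/V = 0.838886/632.384 = 0.00132655 kg/L.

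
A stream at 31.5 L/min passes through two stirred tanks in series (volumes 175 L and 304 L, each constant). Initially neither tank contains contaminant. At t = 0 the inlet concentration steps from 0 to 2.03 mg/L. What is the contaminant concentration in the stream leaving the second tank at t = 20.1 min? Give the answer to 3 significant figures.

1.51 mg/L

Each tank obeys Vᵢ dCᵢ/dt = Q(Cᵢ₋₁ − Cᵢ), so τᵢ = Vᵢ/Q.
τ₁ = 175/31.5 = 5.5556 min; τ₂ = 304/31.5 = 9.6508 min.
Tank 1: C₁ = C_in(1 − e^(−t/τ₁)). Tank 2 (τ₁ ≠ τ₂): C₂ = C_in[1 − (τ₁ e^(−t/τ₁) − τ₂ e^(−t/τ₂))/(τ₁ − τ₂)].
At t = 20.1: e^(−t/τ₁) = 0.026836, e^(−t/τ₂) = 0.12459.
C₂ = 2.03·[1 − (5.5556·0.026836 − 9.6508·0.12459)/(-4.0952)] = 2.03·0.74280 = 1.5079 mg/L.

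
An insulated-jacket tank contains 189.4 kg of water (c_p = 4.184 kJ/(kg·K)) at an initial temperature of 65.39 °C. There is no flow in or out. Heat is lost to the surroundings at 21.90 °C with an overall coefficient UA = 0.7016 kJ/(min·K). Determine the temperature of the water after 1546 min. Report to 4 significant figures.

32.96 °C

First-law balance (no shaft work): M c_p dT/dt = −UA(T − T_amb).
dT/dt = (T_ss − T)/τ with T_ss = T_amb = 21.9000 °C, τ = M c_p/UA = 189.4·4.184/0.7016 = 1129.49 min.
This is linear first-order; T(t) = T_ss + (T₀ − T_ss) e^(−t/τ).
T(1546) = 21.9000 + (43.4900)·0.254422 = 32.9648 °C.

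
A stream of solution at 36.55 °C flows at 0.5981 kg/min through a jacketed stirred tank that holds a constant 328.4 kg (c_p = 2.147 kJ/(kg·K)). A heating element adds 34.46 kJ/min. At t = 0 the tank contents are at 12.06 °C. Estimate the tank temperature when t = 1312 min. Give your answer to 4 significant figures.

58.68 °C

Heat balance on the well-mixed liquid: M c_p dT/dt = ṁ c_p (T_in − T) + 34.46.
Rearrange: dT/dt = (T_ss − T)/τ with τ = M/ṁ = 549.072 min and T_ss = T_in + Q̇/(ṁ c_p) = 63.3855 °C.
Solution: T(t) = T_ss + (T₀ − T_ss) e^(−t/τ).
T(1312) = 63.3855 + (-51.3255)·e^(−1312/549.072) = 63.3855 + (-51.3255)·0.0916768 = 58.6801 °C.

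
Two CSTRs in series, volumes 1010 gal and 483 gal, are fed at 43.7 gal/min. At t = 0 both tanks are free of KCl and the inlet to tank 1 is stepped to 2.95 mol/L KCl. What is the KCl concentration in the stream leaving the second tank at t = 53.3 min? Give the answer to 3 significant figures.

Each tank obeys Vᵢ dCᵢ/dt = Q(Cᵢ₋₁ − Cᵢ), so τᵢ = Vᵢ/Q.
τ₁ = 1010/43.7 = 23.112 min; τ₂ = 483/43.7 = 11.053 min.
Tank 1: C₁ = C_in(1 − e^(−t/τ₁)). Tank 2 (τ₁ ≠ τ₂): C₂ = C_in[1 − (τ₁ e^(−t/τ₁) − τ₂ e^(−t/τ₂))/(τ₁ − τ₂)].
At t = 53.3: e^(−t/τ₁) = 0.099644, e^(−t/τ₂) = 0.0080476.
C₂ = 2.95·[1 − (23.112·0.099644 − 11.053·0.0080476)/(12.059)] = 2.95·0.81641 = 2.4084 mol/L.

2.41 mol/L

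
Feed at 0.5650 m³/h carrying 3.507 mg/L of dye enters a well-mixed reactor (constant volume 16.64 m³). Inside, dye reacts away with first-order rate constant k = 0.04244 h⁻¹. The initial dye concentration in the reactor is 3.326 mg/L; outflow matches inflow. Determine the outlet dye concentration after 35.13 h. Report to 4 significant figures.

V dC/dt = Q(C_in − C) − k V C.
dC/dt = (Q/V) C_in − (Q/V + k) C; effective rate a = Q/V + k = 0.0339543 + 0.04244 = 0.0763943 h⁻¹.
C_ss = Q C_in/(Q + kV) = 1.55873 mg/L; C(t) = C_ss + (C₀ − C_ss) e^(−a t).
C(35.13) = 1.55873 + (1.76727)·e^(−0.0763943·35.13) = 1.55873 + (1.76727)·0.0683077 = 1.67944 mg/L.

1.679 mg/L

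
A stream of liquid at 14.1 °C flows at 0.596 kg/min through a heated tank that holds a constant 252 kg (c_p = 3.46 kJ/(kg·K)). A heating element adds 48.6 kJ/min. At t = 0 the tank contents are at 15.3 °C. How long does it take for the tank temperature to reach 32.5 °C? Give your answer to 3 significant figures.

620 min

M c_p dT/dt = ṁ c_p (T_in − T) + Q̇.
τ = M/ṁ = 422.82 min; T_ss = T_in + Q̇/(ṁ c_p) = 37.668 °C.
T(t) = T_ss + (T₀ − T_ss) e^(−t/τ). Set T = 32.5:
e^(−t/τ) = (32.5 − 37.668)/(15.3 − 37.668) = 0.23103
t = −422.82 · ln(0.23103) = 619.52 min.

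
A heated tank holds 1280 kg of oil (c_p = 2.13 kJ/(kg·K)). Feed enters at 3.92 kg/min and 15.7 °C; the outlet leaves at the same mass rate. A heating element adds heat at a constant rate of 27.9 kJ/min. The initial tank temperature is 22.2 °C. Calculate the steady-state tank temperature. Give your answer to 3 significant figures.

M c_p dT/dt = ṁ c_p (T_in − T) + Q̇.
At steady state dT/dt = 0 ⇒ T_ss = T_in + Q̇/(ṁ c_p) = 15.7 + 27.9/(3.92·2.13) = 19.041 °C.

19.0 °C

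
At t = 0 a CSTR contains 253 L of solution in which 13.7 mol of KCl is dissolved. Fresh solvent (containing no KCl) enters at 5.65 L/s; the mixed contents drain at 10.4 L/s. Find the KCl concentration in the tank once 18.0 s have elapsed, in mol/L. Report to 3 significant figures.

Let m(t) be the amount of KCl. Volume: V(t) = V₀ + (Q_in − Q_out) t = 253 − 4.7500 t; V(18.0) = 167.50 L.
Solute balance: dm/dt = 0 − Q_out C = −Q_out m/V(t).
Separate: dm/m = −Q_out dt/V(t) ⇒ ln(m/m₀) = −(Q_out/(Q_in−Q_out)) ln(V/V₀).
m = m₀ (V₀/V)^(Q_out/(Q_in−Q_out)) = 13.7 × (253/167.50)^(-2.1895) = 5.5536 mol.
C = m/V = 5.5536/167.50 = 0.033156 mol/L.

0.0332 mol/L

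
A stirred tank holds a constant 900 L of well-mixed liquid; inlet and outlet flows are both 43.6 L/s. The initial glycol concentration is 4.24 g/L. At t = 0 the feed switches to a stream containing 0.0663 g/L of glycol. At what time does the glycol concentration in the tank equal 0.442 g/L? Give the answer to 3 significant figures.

Transient balance on the dissolved component: V dC/dt = Q(C_in − C), so τ = V/Q = 20.642 s.
C(t) = C_in + (C₀ − C_in) e^(−t/τ). Set C = 0.442 and solve for t:
e^(−t/τ) = (C − C_in)/(C₀ − C_in) = (0.442 − 0.0663)/(4.24 − 0.0663) = 0.090016
t = −τ ln(…) = 20.642 × 2.4078 = 49.702 s.

49.7 s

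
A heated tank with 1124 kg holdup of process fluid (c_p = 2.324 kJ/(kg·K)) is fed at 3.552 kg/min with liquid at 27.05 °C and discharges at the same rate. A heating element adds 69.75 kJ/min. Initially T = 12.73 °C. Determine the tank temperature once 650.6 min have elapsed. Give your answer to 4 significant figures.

M c_p dT/dt = ṁ c_p (T_in − T) + Q̇.
Rearrange: dT/dt = (T_ss − T)/τ with τ = M/ṁ = 316.441 min and T_ss = T_in + Q̇/(ṁ c_p) = 35.4996 °C.
T approaches T_ss exponentially: T(t) = T_ss + (T₀ − T_ss) e^(−t/τ).
T(650.6) = 35.4996 + (-22.7696)·e^(−650.6/316.441) = 35.4996 + (-22.7696)·0.127966 = 32.5858 °C.

32.59 °C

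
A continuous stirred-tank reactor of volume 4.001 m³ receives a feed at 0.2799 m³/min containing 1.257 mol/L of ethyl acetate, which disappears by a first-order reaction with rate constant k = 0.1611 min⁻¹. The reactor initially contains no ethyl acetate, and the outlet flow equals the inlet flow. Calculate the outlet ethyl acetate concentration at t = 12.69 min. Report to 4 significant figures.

0.3603 mol/L

V dC/dt = Q(C_in − C) − k V C.
dC/dt = (Q/V) C_in − (Q/V + k) C; effective rate a = Q/V + k = 0.0699575 + 0.1611 = 0.231058 min⁻¹.
C_ss = Q C_in/(Q + kV) = 0.380583 mol/L; C(t) = C_ss + (C₀ − C_ss) e^(−a t).
C(12.69) = 0.380583 + (-0.380583)·e^(−0.231058·12.69) = 0.380583 + (-0.380583)·0.0532840 = 0.360304 mol/L.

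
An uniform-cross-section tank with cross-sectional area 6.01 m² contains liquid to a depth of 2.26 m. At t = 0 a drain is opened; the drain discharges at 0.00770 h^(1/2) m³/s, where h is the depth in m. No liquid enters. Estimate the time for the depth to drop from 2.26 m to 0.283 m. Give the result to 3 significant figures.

1520 s

With no inflow, A dh/dt = −0.00770 √h.
∫ h^(−1/2) dh = −(0.00770/A) ∫ dt, giving 2√h = 2√h₀ − (0.00770/A) t.
t = 2A(√h₀ − √h)/0.00770 = 2·6.01·(√2.26 − √0.283)/0.00770
  = 12.020 × (1.5033 − 0.53198) / 0.00770 = 1516.3 s.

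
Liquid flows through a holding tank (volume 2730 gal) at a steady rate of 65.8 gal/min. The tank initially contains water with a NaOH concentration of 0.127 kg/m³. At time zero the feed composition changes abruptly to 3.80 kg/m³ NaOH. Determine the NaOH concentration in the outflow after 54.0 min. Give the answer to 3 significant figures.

2.80 kg/m³

Transient balance on the dissolved component: V dC/dt = Q(C_in − C).
So dC/dt = (C_in − C)/τ with τ = V/Q = 2730/65.8 = 41.489 min.
C approaches C_in exponentially: C(t) = C_in + (C₀ − C_in) e^(−t/τ).
C(54.0) = 3.80 + (0.127 − 3.80)·e^(−54.0/41.489) = 3.80 + (-3.6730)·0.27211 = 2.8005 kg/m³.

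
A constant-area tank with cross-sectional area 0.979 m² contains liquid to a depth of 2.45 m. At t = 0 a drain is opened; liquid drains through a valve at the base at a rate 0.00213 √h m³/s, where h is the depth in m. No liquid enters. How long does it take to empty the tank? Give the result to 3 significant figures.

With no inflow, A dh/dt = −0.00213 √h.
This is separable: 2 d(√h)/dt = −0.00213/A, so √h = √h₀ − (0.00213/(2A)) t.
Set h = 0: 2√h₀ = (0.00213/A) t_empty ⇒ t_empty = 2A√h₀/0.00213.
t_empty = 2·0.979·√2.45/0.00213 = 1.9580·1.5652/0.00213 = 1438.9 s.

1440 s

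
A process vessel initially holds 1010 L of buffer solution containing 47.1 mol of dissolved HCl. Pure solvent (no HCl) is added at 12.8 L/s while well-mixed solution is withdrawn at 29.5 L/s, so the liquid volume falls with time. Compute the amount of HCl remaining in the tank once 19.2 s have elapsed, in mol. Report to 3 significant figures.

24.0 mol

Let m(t) be the amount of HCl. Volume: V(t) = V₀ + (Q_in − Q_out) t = 1010 − 16.700 t; V(19.2) = 689.36 L.
No HCl enters, so dm/dt = −Q_out · (m/V).
Separate: dm/m = −Q_out dt/V(t) ⇒ ln(m/m₀) = −(Q_out/(Q_in−Q_out)) ln(V/V₀).
m = m₀ (V₀/V)^(Q_out/(Q_in−Q_out)) = 47.1 × (1010/689.36)^(-1.7665) = 23.989 mol.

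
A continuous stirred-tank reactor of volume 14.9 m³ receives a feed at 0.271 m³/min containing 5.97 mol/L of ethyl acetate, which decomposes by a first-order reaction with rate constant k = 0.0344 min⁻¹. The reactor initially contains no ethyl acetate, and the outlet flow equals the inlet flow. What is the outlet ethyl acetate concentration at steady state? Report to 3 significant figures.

2.06 mol/L

Accumulation = in − out − consumed: V dC/dt = Q C_in − Q C − k V C.
Steady state (dC/dt = 0): C_ss = Q C_in/(Q + kV) = C_in/(1 + kV/Q).
C_ss = 0.271·5.97/(0.271 + 0.0344·14.9) = 1.6179/0.78356 = 2.0648 mol/L.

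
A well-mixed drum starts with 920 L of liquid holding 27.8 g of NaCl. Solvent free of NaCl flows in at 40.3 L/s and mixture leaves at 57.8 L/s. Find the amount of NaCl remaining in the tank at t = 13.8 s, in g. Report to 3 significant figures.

Total volume: dV/dt = Q_in − Q_out = -17.500 L/s, so V(t) = 920 − 17.500 t and V(13.8) = 678.50 L.
Solute balance: dm/dt = 0 − Q_out C = −Q_out m/V(t).
dm/m = −Q_out dt/(V₀ − 17.500 t); integrating gives ln(m/m₀) = −(Q_out/(Q_in−Q_out)) ln(V/V₀).
m = m₀ (V₀/V)^(Q_out/(Q_in−Q_out)) = 27.8 × (920/678.50)^(-3.3029) = 10.169 g.

10.2 g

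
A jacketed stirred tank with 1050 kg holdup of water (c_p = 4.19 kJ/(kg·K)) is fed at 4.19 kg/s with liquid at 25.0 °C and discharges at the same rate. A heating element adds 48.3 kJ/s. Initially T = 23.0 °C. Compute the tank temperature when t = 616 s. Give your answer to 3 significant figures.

27.3 °C

First-law balance (no shaft work): M c_p dT/dt = ṁ c_p (T_in − T) + 48.3.
τ = M/ṁ = 250.60 s; T_ss = T_in + Q̇/(ṁ c_p) = 25.0 + 48.3/(4.19·4.19) = 27.751 °C.
Integrating: T(t) = T_ss + (T₀ − T_ss) e^(−t/τ).
T(616) = 27.751 + (-4.7512)·e^(−616/250.60) = 27.751 + (-4.7512)·0.085595 = 27.345 °C.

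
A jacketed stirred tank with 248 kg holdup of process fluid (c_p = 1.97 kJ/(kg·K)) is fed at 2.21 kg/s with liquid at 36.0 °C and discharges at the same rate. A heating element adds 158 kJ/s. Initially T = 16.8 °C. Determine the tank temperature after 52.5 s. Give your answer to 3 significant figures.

37.5 °C

M c_p dT/dt = ṁ c_p (T_in − T) + Q̇.
τ = M/ṁ = 112.22 s; T_ss = T_in + Q̇/(ṁ c_p) = 36.0 + 158/(2.21·1.97) = 72.291 °C.
T approaches T_ss exponentially: T(t) = T_ss + (T₀ − T_ss) e^(−t/τ).
T(52.5) = 72.291 + (-55.491)·e^(−52.5/112.22) = 72.291 + (-55.491)·0.62635 = 37.534 °C.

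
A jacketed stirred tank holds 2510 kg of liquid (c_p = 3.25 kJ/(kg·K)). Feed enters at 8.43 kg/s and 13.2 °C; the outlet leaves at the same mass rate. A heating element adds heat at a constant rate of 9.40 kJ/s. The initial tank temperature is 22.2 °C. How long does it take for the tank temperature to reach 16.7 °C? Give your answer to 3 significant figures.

300 s

Unsteady energy balance on the tank contents: M c_p dT/dt = ṁ c_p (T_in − T) + 9.40.
τ = M/ṁ = 297.75 s; T_ss = T_in + Q̇/(ṁ c_p) = 13.543 °C.
T(t) = T_ss + (T₀ − T_ss) e^(−t/τ). Set T = 16.7:
e^(−t/τ) = (16.7 − 13.543)/(22.2 − 13.543) = 0.36467
t = −297.75 · ln(0.36467) = 300.36 s.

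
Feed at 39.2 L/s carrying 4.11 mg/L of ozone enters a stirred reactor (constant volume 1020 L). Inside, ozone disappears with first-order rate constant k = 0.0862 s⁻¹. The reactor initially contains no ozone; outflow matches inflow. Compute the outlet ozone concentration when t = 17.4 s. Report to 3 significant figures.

V dC/dt = Q(C_in − C) − k V C.
dC/dt = (Q/V) C_in − (Q/V + k) C; effective rate a = Q/V + k = 0.038431 + 0.0862 = 0.12463 s⁻¹.
C_ss = Q C_in/(Q + kV) = 1.2674 mg/L; C(t) = C_ss + (C₀ − C_ss) e^(−a t).
C(17.4) = 1.2674 + (-1.2674)·e^(−0.12463·17.4) = 1.2674 + (-1.2674)·0.11434 = 1.1225 mg/L.

1.12 mg/L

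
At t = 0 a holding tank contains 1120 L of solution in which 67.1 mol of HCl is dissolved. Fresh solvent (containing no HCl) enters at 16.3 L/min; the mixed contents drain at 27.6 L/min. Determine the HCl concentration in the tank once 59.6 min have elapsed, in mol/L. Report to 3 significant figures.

Let m(t) be the amount of HCl. Volume: V(t) = V₀ + (Q_in − Q_out) t = 1120 − 11.300 t; V(59.6) = 446.52 L.
Species balance (pure solvent in): dm/dt = −Q_out · m/V(t).
Separate: dm/m = −Q_out dt/V(t) ⇒ ln(m/m₀) = −(Q_out/(Q_in−Q_out)) ln(V/V₀).
m = m₀ (V₀/V)^(Q_out/(Q_in−Q_out)) = 67.1 × (1120/446.52)^(-2.4425) = 7.0999 mol.
C = m/V = 7.0999/446.52 = 0.015901 mol/L.

0.0159 mol/L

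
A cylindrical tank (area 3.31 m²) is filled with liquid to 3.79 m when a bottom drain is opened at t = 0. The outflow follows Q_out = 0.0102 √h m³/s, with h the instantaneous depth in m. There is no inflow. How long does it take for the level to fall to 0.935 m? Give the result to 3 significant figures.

636 s

With no inflow, A dh/dt = −0.0102 √h.
∫ h^(−1/2) dh = −(0.0102/A) ∫ dt, giving 2√h = 2√h₀ − (0.0102/A) t.
t = 2A(√h₀ − √h)/0.0102 = 2·3.31·(√3.79 − √0.935)/0.0102
  = 6.6200 × (1.9468 − 0.96695) / 0.0102 = 635.93 s.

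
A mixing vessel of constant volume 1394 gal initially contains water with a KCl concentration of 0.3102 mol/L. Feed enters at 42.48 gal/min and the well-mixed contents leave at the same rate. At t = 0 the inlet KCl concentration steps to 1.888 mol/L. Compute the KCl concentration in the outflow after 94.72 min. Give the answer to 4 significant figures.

Species balance on the tank: V dC/dt = Q(C_in − C).
Rewrite as dC/dt + C/τ = C_in/τ, τ = V/Q = 32.8154 min.
Integrating: C(t) = C_in + (C₀ − C_in) e^(−t/τ).
C(94.72) = 1.888 + (0.3102 − 1.888)·e^(−94.72/32.8154) = 1.888 + (-1.57780)·0.0557741 = 1.80000 mol/L.

1.800 mol/L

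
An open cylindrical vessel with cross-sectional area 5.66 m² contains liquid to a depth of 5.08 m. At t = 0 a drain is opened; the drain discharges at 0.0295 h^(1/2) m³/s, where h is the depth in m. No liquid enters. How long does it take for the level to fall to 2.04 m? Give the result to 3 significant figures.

Mass balance (ρ constant): A dh/dt = −0.0295 √h.
Separate and integrate: 2(√h − √h₀) = −(0.0295/A) t.
t = 2A(√h₀ − √h)/0.0295 = 2·5.66·(√5.08 − √2.04)/0.0295
  = 11.320 × (2.2539 − 1.4283) / 0.0295 = 316.81 s.

317 s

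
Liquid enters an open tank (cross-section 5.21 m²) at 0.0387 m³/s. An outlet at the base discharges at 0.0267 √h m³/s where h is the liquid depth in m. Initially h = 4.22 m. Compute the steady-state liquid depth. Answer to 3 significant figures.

2.10 m

Unsteady balance on liquid volume: A dh/dt = Q_in − 0.0267 √h. At steady state dh/dt = 0:
Q_in = 0.0267 √h_ss ⇒ √h_ss = 0.0387/0.0267 = 1.4494.
h_ss = 1.4494² = 2.1009 m. (Since h₀ = 4.22 m > h_ss, the level will fall toward this value.)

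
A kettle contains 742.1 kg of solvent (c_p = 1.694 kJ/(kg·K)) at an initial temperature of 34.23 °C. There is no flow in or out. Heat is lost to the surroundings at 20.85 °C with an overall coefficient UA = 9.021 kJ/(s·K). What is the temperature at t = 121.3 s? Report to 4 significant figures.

26.45 °C

First-law balance (no shaft work): M c_p dT/dt = −UA(T − T_amb).
dT/dt = (T_ss − T)/τ with T_ss = T_amb = 20.8500 °C, τ = M c_p/UA = 742.1·1.694/9.021 = 139.355 s.
Solution: T(t) = T_ss + (T₀ − T_ss) e^(−t/τ).
T(121.3) = 20.8500 + (13.3800)·0.418767 = 26.4531 °C.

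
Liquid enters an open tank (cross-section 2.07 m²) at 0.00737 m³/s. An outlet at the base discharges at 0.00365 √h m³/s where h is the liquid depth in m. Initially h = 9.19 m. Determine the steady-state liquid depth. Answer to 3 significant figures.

4.08 m

Mass balance (ρ constant): A dh/dt = Q_in − 0.00365 √h. At steady state dh/dt = 0:
Q_in = 0.00365 √h_ss ⇒ √h_ss = 0.00737/0.00365 = 2.0192.
h_ss = 2.0192² = 4.0771 m. (Since h₀ = 9.19 m > h_ss, the level will fall toward this value.)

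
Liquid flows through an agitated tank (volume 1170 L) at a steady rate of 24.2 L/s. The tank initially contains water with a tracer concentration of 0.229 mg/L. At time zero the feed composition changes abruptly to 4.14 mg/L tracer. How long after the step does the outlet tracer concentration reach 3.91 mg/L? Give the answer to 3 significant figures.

Species balance: V dC/dt = Q(C_in − C) ⇒ τ = V/Q = 48.347 s.
C(t) = C_in + (C₀ − C_in) e^(−t/τ). Set C = 3.91 and solve for t:
e^(−t/τ) = (C − C_in)/(C₀ − C_in) = (3.91 − 4.14)/(0.229 − 4.14) = 0.058808
t = −τ ln(…) = 48.347 × 2.8335 = 136.99 s.

137 s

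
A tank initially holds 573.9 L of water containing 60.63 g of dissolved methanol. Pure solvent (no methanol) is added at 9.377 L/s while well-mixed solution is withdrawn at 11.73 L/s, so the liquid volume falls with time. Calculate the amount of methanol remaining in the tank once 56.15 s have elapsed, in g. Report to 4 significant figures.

16.45 g

Let m(t) be the amount of methanol. Volume: V(t) = V₀ + (Q_in − Q_out) t = 573.9 − 2.35300 t; V(56.15) = 441.779 L.
No methanol enters, so dm/dt = −Q_out · (m/V).
dm/m = −Q_out dt/(V₀ − 2.35300 t); integrating gives ln(m/m₀) = −(Q_out/(Q_in−Q_out)) ln(V/V₀).
m = m₀ (V₀/V)^(Q_out/(Q_in−Q_out)) = 60.63 × (573.9/441.779)^(-4.98513) = 16.4521 g.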